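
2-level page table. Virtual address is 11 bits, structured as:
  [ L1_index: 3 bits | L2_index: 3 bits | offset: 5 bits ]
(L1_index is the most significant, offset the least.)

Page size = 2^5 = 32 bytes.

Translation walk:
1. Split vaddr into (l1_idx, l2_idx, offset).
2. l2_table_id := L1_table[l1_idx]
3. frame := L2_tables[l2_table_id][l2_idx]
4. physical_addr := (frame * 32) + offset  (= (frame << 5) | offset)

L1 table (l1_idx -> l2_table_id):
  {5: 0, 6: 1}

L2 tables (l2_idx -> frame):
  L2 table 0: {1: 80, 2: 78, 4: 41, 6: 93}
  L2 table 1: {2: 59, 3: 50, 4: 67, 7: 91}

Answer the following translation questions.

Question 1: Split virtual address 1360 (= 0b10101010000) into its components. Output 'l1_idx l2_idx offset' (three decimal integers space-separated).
Answer: 5 2 16

Derivation:
vaddr = 1360 = 0b10101010000
  top 3 bits -> l1_idx = 5
  next 3 bits -> l2_idx = 2
  bottom 5 bits -> offset = 16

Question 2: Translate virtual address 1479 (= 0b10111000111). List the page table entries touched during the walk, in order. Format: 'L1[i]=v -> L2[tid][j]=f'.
Answer: L1[5]=0 -> L2[0][6]=93

Derivation:
vaddr = 1479 = 0b10111000111
Split: l1_idx=5, l2_idx=6, offset=7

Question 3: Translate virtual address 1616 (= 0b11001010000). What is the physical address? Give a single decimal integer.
vaddr = 1616 = 0b11001010000
Split: l1_idx=6, l2_idx=2, offset=16
L1[6] = 1
L2[1][2] = 59
paddr = 59 * 32 + 16 = 1904

Answer: 1904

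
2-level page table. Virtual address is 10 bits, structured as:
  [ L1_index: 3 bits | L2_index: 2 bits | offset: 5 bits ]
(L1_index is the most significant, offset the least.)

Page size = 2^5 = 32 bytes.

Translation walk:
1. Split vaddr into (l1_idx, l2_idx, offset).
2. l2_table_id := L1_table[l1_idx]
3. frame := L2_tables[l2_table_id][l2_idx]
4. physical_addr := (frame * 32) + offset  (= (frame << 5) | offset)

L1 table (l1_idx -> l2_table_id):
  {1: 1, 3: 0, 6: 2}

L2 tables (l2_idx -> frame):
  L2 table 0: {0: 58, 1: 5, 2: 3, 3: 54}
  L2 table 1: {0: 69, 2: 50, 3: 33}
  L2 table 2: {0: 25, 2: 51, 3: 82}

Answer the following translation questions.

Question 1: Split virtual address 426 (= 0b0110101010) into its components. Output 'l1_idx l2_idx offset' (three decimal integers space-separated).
vaddr = 426 = 0b0110101010
  top 3 bits -> l1_idx = 3
  next 2 bits -> l2_idx = 1
  bottom 5 bits -> offset = 10

Answer: 3 1 10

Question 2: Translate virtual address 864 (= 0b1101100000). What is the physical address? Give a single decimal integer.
Answer: 2624

Derivation:
vaddr = 864 = 0b1101100000
Split: l1_idx=6, l2_idx=3, offset=0
L1[6] = 2
L2[2][3] = 82
paddr = 82 * 32 + 0 = 2624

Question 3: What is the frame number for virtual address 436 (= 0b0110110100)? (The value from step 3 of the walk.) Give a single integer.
vaddr = 436: l1_idx=3, l2_idx=1
L1[3] = 0; L2[0][1] = 5

Answer: 5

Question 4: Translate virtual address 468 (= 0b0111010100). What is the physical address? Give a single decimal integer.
Answer: 116

Derivation:
vaddr = 468 = 0b0111010100
Split: l1_idx=3, l2_idx=2, offset=20
L1[3] = 0
L2[0][2] = 3
paddr = 3 * 32 + 20 = 116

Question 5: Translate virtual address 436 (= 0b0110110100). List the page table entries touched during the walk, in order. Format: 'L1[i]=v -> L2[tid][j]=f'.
vaddr = 436 = 0b0110110100
Split: l1_idx=3, l2_idx=1, offset=20

Answer: L1[3]=0 -> L2[0][1]=5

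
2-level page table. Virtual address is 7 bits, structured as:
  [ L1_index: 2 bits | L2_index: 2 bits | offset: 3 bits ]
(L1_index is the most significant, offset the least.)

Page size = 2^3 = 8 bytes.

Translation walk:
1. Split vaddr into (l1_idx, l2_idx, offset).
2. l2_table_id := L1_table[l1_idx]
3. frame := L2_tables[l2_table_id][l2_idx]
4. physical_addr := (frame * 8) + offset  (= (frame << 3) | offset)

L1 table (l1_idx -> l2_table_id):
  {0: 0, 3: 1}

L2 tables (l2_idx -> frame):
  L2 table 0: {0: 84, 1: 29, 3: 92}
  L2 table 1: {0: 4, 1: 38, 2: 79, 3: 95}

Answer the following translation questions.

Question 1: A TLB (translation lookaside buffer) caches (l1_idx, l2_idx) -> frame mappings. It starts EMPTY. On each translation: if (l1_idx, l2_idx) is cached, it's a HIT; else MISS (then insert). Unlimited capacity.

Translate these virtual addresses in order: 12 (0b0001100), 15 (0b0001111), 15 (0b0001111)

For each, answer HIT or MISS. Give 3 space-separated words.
Answer: MISS HIT HIT

Derivation:
vaddr=12: (0,1) not in TLB -> MISS, insert
vaddr=15: (0,1) in TLB -> HIT
vaddr=15: (0,1) in TLB -> HIT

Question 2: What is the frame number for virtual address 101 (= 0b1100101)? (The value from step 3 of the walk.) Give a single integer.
Answer: 4

Derivation:
vaddr = 101: l1_idx=3, l2_idx=0
L1[3] = 1; L2[1][0] = 4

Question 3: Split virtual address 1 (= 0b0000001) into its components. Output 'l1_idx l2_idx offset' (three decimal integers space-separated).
vaddr = 1 = 0b0000001
  top 2 bits -> l1_idx = 0
  next 2 bits -> l2_idx = 0
  bottom 3 bits -> offset = 1

Answer: 0 0 1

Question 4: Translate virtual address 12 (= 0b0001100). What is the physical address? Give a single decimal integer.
vaddr = 12 = 0b0001100
Split: l1_idx=0, l2_idx=1, offset=4
L1[0] = 0
L2[0][1] = 29
paddr = 29 * 8 + 4 = 236

Answer: 236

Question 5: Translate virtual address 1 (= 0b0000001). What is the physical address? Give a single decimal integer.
vaddr = 1 = 0b0000001
Split: l1_idx=0, l2_idx=0, offset=1
L1[0] = 0
L2[0][0] = 84
paddr = 84 * 8 + 1 = 673

Answer: 673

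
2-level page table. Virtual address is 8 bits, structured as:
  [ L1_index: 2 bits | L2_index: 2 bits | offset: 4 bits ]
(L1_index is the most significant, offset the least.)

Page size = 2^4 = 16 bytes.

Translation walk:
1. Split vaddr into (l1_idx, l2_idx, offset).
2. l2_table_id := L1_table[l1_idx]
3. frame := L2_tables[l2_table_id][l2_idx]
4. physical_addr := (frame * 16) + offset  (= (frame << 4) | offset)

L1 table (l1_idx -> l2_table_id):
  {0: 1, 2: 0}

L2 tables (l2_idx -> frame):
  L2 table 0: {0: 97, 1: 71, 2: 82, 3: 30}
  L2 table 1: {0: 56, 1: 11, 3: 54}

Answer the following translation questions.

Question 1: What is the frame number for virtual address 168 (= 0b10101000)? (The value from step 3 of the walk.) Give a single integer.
vaddr = 168: l1_idx=2, l2_idx=2
L1[2] = 0; L2[0][2] = 82

Answer: 82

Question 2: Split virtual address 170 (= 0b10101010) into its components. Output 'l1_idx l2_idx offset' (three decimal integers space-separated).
Answer: 2 2 10

Derivation:
vaddr = 170 = 0b10101010
  top 2 bits -> l1_idx = 2
  next 2 bits -> l2_idx = 2
  bottom 4 bits -> offset = 10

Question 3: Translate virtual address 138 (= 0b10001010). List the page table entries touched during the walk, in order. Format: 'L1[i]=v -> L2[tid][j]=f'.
vaddr = 138 = 0b10001010
Split: l1_idx=2, l2_idx=0, offset=10

Answer: L1[2]=0 -> L2[0][0]=97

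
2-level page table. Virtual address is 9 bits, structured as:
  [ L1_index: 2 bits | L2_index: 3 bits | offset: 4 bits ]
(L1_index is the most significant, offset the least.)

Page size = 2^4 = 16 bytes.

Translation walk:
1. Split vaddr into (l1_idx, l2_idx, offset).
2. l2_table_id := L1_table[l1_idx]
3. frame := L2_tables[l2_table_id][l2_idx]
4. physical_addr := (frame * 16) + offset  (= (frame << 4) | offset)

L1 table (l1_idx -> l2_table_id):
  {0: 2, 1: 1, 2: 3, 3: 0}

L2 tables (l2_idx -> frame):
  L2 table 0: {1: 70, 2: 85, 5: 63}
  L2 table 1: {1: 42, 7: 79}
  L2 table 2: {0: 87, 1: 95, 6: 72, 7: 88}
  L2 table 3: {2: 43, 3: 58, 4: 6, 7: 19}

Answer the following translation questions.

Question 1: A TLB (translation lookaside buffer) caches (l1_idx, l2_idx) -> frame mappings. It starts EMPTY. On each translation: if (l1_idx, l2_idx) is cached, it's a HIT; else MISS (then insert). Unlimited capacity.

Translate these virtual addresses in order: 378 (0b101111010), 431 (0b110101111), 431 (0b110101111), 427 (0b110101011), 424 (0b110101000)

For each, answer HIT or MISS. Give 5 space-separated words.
Answer: MISS MISS HIT HIT HIT

Derivation:
vaddr=378: (2,7) not in TLB -> MISS, insert
vaddr=431: (3,2) not in TLB -> MISS, insert
vaddr=431: (3,2) in TLB -> HIT
vaddr=427: (3,2) in TLB -> HIT
vaddr=424: (3,2) in TLB -> HIT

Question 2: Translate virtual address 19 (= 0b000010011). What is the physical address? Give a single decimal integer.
vaddr = 19 = 0b000010011
Split: l1_idx=0, l2_idx=1, offset=3
L1[0] = 2
L2[2][1] = 95
paddr = 95 * 16 + 3 = 1523

Answer: 1523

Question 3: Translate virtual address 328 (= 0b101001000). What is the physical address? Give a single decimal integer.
Answer: 104

Derivation:
vaddr = 328 = 0b101001000
Split: l1_idx=2, l2_idx=4, offset=8
L1[2] = 3
L2[3][4] = 6
paddr = 6 * 16 + 8 = 104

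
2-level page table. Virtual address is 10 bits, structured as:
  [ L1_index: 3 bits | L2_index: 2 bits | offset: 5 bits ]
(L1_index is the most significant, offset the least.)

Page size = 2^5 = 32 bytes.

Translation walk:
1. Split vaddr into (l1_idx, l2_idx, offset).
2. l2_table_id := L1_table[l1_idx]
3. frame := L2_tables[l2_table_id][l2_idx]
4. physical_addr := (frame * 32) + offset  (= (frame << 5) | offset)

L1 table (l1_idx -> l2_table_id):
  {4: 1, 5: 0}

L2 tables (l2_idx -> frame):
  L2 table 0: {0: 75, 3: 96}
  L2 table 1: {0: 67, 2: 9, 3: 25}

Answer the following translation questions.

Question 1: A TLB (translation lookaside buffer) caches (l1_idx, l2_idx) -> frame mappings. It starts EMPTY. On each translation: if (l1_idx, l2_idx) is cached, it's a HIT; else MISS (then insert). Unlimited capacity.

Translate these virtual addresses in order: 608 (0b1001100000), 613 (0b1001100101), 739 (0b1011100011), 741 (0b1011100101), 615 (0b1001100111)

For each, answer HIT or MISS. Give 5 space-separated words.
vaddr=608: (4,3) not in TLB -> MISS, insert
vaddr=613: (4,3) in TLB -> HIT
vaddr=739: (5,3) not in TLB -> MISS, insert
vaddr=741: (5,3) in TLB -> HIT
vaddr=615: (4,3) in TLB -> HIT

Answer: MISS HIT MISS HIT HIT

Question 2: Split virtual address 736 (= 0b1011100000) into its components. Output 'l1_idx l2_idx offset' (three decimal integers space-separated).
vaddr = 736 = 0b1011100000
  top 3 bits -> l1_idx = 5
  next 2 bits -> l2_idx = 3
  bottom 5 bits -> offset = 0

Answer: 5 3 0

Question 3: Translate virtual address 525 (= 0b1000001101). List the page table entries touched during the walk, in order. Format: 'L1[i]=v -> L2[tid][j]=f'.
vaddr = 525 = 0b1000001101
Split: l1_idx=4, l2_idx=0, offset=13

Answer: L1[4]=1 -> L2[1][0]=67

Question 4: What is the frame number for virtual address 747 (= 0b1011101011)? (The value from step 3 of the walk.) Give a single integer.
Answer: 96

Derivation:
vaddr = 747: l1_idx=5, l2_idx=3
L1[5] = 0; L2[0][3] = 96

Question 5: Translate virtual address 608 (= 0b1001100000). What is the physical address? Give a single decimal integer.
Answer: 800

Derivation:
vaddr = 608 = 0b1001100000
Split: l1_idx=4, l2_idx=3, offset=0
L1[4] = 1
L2[1][3] = 25
paddr = 25 * 32 + 0 = 800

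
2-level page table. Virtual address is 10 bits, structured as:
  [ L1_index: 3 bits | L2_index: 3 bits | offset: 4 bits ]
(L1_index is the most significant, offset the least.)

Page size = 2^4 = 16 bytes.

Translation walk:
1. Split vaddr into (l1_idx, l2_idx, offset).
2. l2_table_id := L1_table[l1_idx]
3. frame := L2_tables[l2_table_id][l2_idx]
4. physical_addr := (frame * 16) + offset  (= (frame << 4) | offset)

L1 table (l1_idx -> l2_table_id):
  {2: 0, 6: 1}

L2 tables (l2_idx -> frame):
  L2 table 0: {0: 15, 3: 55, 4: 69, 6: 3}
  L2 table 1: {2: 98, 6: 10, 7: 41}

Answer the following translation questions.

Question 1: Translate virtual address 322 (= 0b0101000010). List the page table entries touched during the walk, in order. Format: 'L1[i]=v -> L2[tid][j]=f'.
Answer: L1[2]=0 -> L2[0][4]=69

Derivation:
vaddr = 322 = 0b0101000010
Split: l1_idx=2, l2_idx=4, offset=2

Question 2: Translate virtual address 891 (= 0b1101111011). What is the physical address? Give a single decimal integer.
Answer: 667

Derivation:
vaddr = 891 = 0b1101111011
Split: l1_idx=6, l2_idx=7, offset=11
L1[6] = 1
L2[1][7] = 41
paddr = 41 * 16 + 11 = 667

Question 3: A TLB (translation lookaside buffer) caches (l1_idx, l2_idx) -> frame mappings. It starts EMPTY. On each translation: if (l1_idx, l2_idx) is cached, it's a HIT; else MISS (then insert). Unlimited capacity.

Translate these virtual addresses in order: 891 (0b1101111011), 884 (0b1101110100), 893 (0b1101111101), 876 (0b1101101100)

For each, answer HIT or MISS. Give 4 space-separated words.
vaddr=891: (6,7) not in TLB -> MISS, insert
vaddr=884: (6,7) in TLB -> HIT
vaddr=893: (6,7) in TLB -> HIT
vaddr=876: (6,6) not in TLB -> MISS, insert

Answer: MISS HIT HIT MISS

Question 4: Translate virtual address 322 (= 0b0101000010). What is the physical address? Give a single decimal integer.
vaddr = 322 = 0b0101000010
Split: l1_idx=2, l2_idx=4, offset=2
L1[2] = 0
L2[0][4] = 69
paddr = 69 * 16 + 2 = 1106

Answer: 1106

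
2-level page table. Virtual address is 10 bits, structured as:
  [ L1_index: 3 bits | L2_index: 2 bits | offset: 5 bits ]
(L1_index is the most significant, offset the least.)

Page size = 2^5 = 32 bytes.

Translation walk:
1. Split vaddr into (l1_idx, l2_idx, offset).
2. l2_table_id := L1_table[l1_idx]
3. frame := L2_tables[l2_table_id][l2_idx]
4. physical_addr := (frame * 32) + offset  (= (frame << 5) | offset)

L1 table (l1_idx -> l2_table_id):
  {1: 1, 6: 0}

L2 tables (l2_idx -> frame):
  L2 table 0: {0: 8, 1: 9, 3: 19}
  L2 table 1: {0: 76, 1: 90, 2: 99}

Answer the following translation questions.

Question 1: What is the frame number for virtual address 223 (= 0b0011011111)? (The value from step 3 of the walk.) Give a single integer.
Answer: 99

Derivation:
vaddr = 223: l1_idx=1, l2_idx=2
L1[1] = 1; L2[1][2] = 99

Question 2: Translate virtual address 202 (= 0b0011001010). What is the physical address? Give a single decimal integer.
vaddr = 202 = 0b0011001010
Split: l1_idx=1, l2_idx=2, offset=10
L1[1] = 1
L2[1][2] = 99
paddr = 99 * 32 + 10 = 3178

Answer: 3178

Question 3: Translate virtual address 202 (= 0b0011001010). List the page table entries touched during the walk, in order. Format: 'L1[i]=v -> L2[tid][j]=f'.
Answer: L1[1]=1 -> L2[1][2]=99

Derivation:
vaddr = 202 = 0b0011001010
Split: l1_idx=1, l2_idx=2, offset=10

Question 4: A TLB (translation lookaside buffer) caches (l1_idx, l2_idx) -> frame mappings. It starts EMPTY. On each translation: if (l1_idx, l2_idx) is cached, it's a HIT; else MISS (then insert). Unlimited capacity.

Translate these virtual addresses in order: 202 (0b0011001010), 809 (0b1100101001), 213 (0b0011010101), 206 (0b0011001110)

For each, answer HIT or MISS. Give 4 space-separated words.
vaddr=202: (1,2) not in TLB -> MISS, insert
vaddr=809: (6,1) not in TLB -> MISS, insert
vaddr=213: (1,2) in TLB -> HIT
vaddr=206: (1,2) in TLB -> HIT

Answer: MISS MISS HIT HIT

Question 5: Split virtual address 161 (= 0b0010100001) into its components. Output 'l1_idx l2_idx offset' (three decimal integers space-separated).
Answer: 1 1 1

Derivation:
vaddr = 161 = 0b0010100001
  top 3 bits -> l1_idx = 1
  next 2 bits -> l2_idx = 1
  bottom 5 bits -> offset = 1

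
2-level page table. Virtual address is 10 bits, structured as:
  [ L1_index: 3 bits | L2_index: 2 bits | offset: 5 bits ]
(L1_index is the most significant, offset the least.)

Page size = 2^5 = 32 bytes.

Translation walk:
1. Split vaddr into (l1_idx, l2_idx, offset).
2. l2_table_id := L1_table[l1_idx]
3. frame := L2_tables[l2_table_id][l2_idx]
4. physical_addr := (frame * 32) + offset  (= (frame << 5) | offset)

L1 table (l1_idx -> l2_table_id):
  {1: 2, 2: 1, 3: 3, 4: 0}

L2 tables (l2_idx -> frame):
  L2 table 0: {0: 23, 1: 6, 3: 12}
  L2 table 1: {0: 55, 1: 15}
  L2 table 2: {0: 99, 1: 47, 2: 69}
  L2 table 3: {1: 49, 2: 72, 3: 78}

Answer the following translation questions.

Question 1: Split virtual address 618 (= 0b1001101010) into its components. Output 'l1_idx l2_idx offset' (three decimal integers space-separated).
vaddr = 618 = 0b1001101010
  top 3 bits -> l1_idx = 4
  next 2 bits -> l2_idx = 3
  bottom 5 bits -> offset = 10

Answer: 4 3 10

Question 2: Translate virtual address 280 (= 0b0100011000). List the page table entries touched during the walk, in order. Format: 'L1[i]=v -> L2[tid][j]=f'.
vaddr = 280 = 0b0100011000
Split: l1_idx=2, l2_idx=0, offset=24

Answer: L1[2]=1 -> L2[1][0]=55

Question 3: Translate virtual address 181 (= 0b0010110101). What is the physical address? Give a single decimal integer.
vaddr = 181 = 0b0010110101
Split: l1_idx=1, l2_idx=1, offset=21
L1[1] = 2
L2[2][1] = 47
paddr = 47 * 32 + 21 = 1525

Answer: 1525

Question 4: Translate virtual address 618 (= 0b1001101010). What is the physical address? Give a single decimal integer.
vaddr = 618 = 0b1001101010
Split: l1_idx=4, l2_idx=3, offset=10
L1[4] = 0
L2[0][3] = 12
paddr = 12 * 32 + 10 = 394

Answer: 394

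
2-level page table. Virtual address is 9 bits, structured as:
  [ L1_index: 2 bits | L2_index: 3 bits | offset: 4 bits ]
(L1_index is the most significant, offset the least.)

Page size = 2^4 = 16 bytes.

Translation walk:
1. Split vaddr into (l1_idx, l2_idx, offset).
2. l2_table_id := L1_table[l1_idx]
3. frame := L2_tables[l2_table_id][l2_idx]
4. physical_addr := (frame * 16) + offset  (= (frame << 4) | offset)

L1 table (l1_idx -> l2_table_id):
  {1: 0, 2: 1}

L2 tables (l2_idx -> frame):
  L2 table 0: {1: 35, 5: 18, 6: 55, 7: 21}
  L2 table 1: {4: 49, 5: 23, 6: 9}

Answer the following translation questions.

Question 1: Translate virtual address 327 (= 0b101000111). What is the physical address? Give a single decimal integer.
vaddr = 327 = 0b101000111
Split: l1_idx=2, l2_idx=4, offset=7
L1[2] = 1
L2[1][4] = 49
paddr = 49 * 16 + 7 = 791

Answer: 791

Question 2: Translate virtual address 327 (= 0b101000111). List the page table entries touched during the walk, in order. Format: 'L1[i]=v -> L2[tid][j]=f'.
vaddr = 327 = 0b101000111
Split: l1_idx=2, l2_idx=4, offset=7

Answer: L1[2]=1 -> L2[1][4]=49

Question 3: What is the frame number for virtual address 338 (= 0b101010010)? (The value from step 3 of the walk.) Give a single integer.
Answer: 23

Derivation:
vaddr = 338: l1_idx=2, l2_idx=5
L1[2] = 1; L2[1][5] = 23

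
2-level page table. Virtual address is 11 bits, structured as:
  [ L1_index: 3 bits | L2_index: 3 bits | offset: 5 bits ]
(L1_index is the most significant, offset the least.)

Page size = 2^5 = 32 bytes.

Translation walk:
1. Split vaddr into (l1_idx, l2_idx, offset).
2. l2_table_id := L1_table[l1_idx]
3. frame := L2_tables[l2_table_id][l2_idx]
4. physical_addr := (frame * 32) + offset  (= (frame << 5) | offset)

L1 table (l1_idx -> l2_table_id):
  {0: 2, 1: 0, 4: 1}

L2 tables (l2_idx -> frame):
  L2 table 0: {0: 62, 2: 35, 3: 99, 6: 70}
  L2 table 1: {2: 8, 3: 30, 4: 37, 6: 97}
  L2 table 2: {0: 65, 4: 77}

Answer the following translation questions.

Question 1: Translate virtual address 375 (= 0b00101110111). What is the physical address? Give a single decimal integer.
Answer: 3191

Derivation:
vaddr = 375 = 0b00101110111
Split: l1_idx=1, l2_idx=3, offset=23
L1[1] = 0
L2[0][3] = 99
paddr = 99 * 32 + 23 = 3191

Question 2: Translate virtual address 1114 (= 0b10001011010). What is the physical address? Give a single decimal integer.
Answer: 282

Derivation:
vaddr = 1114 = 0b10001011010
Split: l1_idx=4, l2_idx=2, offset=26
L1[4] = 1
L2[1][2] = 8
paddr = 8 * 32 + 26 = 282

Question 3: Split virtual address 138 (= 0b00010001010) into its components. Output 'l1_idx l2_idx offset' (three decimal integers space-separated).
vaddr = 138 = 0b00010001010
  top 3 bits -> l1_idx = 0
  next 3 bits -> l2_idx = 4
  bottom 5 bits -> offset = 10

Answer: 0 4 10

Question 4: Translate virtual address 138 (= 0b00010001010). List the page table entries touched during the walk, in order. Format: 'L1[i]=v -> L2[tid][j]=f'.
Answer: L1[0]=2 -> L2[2][4]=77

Derivation:
vaddr = 138 = 0b00010001010
Split: l1_idx=0, l2_idx=4, offset=10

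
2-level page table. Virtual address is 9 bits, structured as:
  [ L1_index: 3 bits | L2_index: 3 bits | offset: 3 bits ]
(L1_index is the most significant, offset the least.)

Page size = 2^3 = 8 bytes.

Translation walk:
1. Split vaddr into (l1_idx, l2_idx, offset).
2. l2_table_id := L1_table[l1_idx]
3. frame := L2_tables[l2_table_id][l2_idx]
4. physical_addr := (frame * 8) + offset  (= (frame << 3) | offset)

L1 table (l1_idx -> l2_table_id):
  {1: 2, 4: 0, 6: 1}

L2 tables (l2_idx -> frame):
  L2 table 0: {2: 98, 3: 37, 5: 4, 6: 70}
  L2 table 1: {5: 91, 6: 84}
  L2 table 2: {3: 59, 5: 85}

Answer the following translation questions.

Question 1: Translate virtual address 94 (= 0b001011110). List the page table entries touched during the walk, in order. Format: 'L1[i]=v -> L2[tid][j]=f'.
Answer: L1[1]=2 -> L2[2][3]=59

Derivation:
vaddr = 94 = 0b001011110
Split: l1_idx=1, l2_idx=3, offset=6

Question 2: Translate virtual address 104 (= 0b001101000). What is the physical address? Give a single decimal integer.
vaddr = 104 = 0b001101000
Split: l1_idx=1, l2_idx=5, offset=0
L1[1] = 2
L2[2][5] = 85
paddr = 85 * 8 + 0 = 680

Answer: 680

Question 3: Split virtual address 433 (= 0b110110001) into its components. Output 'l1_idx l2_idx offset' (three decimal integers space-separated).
vaddr = 433 = 0b110110001
  top 3 bits -> l1_idx = 6
  next 3 bits -> l2_idx = 6
  bottom 3 bits -> offset = 1

Answer: 6 6 1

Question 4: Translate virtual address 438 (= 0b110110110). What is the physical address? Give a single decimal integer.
vaddr = 438 = 0b110110110
Split: l1_idx=6, l2_idx=6, offset=6
L1[6] = 1
L2[1][6] = 84
paddr = 84 * 8 + 6 = 678

Answer: 678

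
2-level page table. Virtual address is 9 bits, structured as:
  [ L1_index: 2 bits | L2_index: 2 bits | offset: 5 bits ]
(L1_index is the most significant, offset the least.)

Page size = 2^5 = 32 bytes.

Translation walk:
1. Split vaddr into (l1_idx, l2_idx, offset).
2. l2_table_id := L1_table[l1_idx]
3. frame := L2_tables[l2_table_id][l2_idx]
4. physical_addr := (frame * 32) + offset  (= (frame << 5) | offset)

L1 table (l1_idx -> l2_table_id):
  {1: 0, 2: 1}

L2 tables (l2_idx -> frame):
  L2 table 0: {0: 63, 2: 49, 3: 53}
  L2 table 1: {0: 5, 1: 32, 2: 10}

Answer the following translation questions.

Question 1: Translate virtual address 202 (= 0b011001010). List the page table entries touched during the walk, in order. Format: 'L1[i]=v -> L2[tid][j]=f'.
vaddr = 202 = 0b011001010
Split: l1_idx=1, l2_idx=2, offset=10

Answer: L1[1]=0 -> L2[0][2]=49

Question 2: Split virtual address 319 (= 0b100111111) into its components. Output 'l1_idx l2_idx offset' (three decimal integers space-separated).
Answer: 2 1 31

Derivation:
vaddr = 319 = 0b100111111
  top 2 bits -> l1_idx = 2
  next 2 bits -> l2_idx = 1
  bottom 5 bits -> offset = 31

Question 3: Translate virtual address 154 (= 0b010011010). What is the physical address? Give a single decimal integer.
Answer: 2042

Derivation:
vaddr = 154 = 0b010011010
Split: l1_idx=1, l2_idx=0, offset=26
L1[1] = 0
L2[0][0] = 63
paddr = 63 * 32 + 26 = 2042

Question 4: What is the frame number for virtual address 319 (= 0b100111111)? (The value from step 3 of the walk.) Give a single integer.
vaddr = 319: l1_idx=2, l2_idx=1
L1[2] = 1; L2[1][1] = 32

Answer: 32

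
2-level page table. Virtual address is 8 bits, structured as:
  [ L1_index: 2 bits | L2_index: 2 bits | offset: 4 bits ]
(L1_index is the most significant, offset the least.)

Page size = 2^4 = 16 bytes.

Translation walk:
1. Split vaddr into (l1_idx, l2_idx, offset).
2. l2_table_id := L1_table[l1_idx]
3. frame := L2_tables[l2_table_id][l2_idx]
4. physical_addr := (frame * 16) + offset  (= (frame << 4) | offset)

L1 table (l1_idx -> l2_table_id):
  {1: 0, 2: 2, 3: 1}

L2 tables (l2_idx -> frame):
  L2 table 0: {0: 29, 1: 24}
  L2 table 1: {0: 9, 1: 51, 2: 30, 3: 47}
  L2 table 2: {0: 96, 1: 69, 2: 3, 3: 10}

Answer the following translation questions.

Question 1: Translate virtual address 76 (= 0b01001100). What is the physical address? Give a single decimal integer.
Answer: 476

Derivation:
vaddr = 76 = 0b01001100
Split: l1_idx=1, l2_idx=0, offset=12
L1[1] = 0
L2[0][0] = 29
paddr = 29 * 16 + 12 = 476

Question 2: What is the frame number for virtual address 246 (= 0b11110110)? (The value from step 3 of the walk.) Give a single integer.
Answer: 47

Derivation:
vaddr = 246: l1_idx=3, l2_idx=3
L1[3] = 1; L2[1][3] = 47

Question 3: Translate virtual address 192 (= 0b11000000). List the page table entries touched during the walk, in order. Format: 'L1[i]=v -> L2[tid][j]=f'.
vaddr = 192 = 0b11000000
Split: l1_idx=3, l2_idx=0, offset=0

Answer: L1[3]=1 -> L2[1][0]=9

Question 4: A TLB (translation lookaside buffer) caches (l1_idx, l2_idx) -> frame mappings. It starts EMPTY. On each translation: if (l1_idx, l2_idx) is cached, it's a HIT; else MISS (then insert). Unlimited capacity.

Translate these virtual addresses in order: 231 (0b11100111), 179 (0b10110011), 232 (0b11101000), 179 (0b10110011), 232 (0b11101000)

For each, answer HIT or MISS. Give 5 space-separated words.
Answer: MISS MISS HIT HIT HIT

Derivation:
vaddr=231: (3,2) not in TLB -> MISS, insert
vaddr=179: (2,3) not in TLB -> MISS, insert
vaddr=232: (3,2) in TLB -> HIT
vaddr=179: (2,3) in TLB -> HIT
vaddr=232: (3,2) in TLB -> HIT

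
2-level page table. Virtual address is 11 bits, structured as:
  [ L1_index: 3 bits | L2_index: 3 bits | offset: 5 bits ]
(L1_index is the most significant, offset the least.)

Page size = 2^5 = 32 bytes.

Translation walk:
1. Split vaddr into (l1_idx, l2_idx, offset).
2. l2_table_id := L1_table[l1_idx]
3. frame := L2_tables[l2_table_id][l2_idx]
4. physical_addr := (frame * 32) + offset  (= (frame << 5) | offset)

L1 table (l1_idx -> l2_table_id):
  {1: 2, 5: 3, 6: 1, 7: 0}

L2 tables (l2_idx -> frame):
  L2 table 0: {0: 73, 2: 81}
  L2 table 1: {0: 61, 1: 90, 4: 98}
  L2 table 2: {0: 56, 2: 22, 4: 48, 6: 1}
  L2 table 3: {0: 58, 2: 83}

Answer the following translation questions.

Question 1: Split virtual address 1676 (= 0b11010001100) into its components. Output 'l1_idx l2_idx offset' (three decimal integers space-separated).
Answer: 6 4 12

Derivation:
vaddr = 1676 = 0b11010001100
  top 3 bits -> l1_idx = 6
  next 3 bits -> l2_idx = 4
  bottom 5 bits -> offset = 12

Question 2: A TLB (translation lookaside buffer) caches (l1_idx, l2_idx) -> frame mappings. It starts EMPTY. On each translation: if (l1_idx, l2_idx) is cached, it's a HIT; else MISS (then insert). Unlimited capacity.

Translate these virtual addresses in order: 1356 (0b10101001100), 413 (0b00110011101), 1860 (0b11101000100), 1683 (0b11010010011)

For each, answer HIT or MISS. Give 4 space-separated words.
Answer: MISS MISS MISS MISS

Derivation:
vaddr=1356: (5,2) not in TLB -> MISS, insert
vaddr=413: (1,4) not in TLB -> MISS, insert
vaddr=1860: (7,2) not in TLB -> MISS, insert
vaddr=1683: (6,4) not in TLB -> MISS, insert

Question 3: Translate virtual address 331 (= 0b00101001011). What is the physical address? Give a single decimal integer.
Answer: 715

Derivation:
vaddr = 331 = 0b00101001011
Split: l1_idx=1, l2_idx=2, offset=11
L1[1] = 2
L2[2][2] = 22
paddr = 22 * 32 + 11 = 715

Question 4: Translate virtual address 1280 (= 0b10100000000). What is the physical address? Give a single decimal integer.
Answer: 1856

Derivation:
vaddr = 1280 = 0b10100000000
Split: l1_idx=5, l2_idx=0, offset=0
L1[5] = 3
L2[3][0] = 58
paddr = 58 * 32 + 0 = 1856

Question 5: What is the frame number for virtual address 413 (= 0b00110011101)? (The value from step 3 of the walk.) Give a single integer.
vaddr = 413: l1_idx=1, l2_idx=4
L1[1] = 2; L2[2][4] = 48

Answer: 48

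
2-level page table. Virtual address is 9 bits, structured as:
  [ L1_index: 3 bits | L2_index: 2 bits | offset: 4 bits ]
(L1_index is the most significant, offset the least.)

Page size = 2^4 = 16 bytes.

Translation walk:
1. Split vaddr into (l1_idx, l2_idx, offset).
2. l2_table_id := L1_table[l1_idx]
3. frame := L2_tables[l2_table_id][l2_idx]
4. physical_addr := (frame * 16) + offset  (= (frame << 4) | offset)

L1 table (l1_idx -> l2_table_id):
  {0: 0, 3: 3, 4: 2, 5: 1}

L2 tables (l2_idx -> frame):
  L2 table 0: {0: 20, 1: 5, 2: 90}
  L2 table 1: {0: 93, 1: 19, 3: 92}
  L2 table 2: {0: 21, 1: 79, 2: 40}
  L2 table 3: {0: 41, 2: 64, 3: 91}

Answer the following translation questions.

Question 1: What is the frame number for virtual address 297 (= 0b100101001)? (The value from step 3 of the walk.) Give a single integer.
Answer: 40

Derivation:
vaddr = 297: l1_idx=4, l2_idx=2
L1[4] = 2; L2[2][2] = 40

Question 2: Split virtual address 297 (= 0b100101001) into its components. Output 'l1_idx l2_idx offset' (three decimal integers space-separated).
Answer: 4 2 9

Derivation:
vaddr = 297 = 0b100101001
  top 3 bits -> l1_idx = 4
  next 2 bits -> l2_idx = 2
  bottom 4 bits -> offset = 9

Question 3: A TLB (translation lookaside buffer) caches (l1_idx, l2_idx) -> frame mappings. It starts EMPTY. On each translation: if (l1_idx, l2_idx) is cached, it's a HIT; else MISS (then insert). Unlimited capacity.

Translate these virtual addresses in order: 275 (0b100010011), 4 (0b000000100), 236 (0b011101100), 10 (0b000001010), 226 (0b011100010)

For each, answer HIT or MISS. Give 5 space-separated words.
Answer: MISS MISS MISS HIT HIT

Derivation:
vaddr=275: (4,1) not in TLB -> MISS, insert
vaddr=4: (0,0) not in TLB -> MISS, insert
vaddr=236: (3,2) not in TLB -> MISS, insert
vaddr=10: (0,0) in TLB -> HIT
vaddr=226: (3,2) in TLB -> HIT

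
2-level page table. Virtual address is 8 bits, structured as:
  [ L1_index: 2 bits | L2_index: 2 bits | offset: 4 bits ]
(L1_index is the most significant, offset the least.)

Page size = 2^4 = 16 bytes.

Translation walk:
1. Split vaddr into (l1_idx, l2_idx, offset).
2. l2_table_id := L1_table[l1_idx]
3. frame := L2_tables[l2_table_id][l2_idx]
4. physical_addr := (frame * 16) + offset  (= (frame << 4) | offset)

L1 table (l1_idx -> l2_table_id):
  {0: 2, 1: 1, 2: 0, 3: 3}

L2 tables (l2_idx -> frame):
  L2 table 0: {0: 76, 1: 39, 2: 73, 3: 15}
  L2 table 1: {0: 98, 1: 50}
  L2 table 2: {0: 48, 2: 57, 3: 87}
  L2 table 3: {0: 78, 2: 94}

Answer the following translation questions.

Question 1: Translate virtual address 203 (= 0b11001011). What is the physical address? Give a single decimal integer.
vaddr = 203 = 0b11001011
Split: l1_idx=3, l2_idx=0, offset=11
L1[3] = 3
L2[3][0] = 78
paddr = 78 * 16 + 11 = 1259

Answer: 1259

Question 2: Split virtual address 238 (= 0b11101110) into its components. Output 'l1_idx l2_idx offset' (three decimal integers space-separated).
vaddr = 238 = 0b11101110
  top 2 bits -> l1_idx = 3
  next 2 bits -> l2_idx = 2
  bottom 4 bits -> offset = 14

Answer: 3 2 14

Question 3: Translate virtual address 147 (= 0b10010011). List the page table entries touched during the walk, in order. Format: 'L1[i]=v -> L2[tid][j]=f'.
Answer: L1[2]=0 -> L2[0][1]=39

Derivation:
vaddr = 147 = 0b10010011
Split: l1_idx=2, l2_idx=1, offset=3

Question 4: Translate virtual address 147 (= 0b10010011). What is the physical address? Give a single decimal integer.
Answer: 627

Derivation:
vaddr = 147 = 0b10010011
Split: l1_idx=2, l2_idx=1, offset=3
L1[2] = 0
L2[0][1] = 39
paddr = 39 * 16 + 3 = 627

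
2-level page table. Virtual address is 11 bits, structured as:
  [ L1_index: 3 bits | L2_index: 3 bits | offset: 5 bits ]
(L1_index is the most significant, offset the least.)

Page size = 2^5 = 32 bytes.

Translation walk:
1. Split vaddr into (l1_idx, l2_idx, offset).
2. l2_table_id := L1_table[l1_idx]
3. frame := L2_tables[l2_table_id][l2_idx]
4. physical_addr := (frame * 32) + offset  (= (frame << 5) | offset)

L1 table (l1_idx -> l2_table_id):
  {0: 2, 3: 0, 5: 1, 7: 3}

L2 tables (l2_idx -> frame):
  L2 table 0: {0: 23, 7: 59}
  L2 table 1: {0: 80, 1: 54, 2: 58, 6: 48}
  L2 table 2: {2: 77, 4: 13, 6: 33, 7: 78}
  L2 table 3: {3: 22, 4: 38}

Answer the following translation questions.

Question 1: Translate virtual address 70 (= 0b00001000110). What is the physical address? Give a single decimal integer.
Answer: 2470

Derivation:
vaddr = 70 = 0b00001000110
Split: l1_idx=0, l2_idx=2, offset=6
L1[0] = 2
L2[2][2] = 77
paddr = 77 * 32 + 6 = 2470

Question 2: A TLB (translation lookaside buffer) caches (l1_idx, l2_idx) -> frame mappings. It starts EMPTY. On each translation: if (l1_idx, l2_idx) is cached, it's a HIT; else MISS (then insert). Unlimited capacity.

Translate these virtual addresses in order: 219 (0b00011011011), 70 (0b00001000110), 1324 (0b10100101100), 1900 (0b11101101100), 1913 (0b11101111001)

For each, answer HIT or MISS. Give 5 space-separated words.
vaddr=219: (0,6) not in TLB -> MISS, insert
vaddr=70: (0,2) not in TLB -> MISS, insert
vaddr=1324: (5,1) not in TLB -> MISS, insert
vaddr=1900: (7,3) not in TLB -> MISS, insert
vaddr=1913: (7,3) in TLB -> HIT

Answer: MISS MISS MISS MISS HIT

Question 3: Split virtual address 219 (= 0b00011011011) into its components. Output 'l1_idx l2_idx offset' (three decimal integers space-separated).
Answer: 0 6 27

Derivation:
vaddr = 219 = 0b00011011011
  top 3 bits -> l1_idx = 0
  next 3 bits -> l2_idx = 6
  bottom 5 bits -> offset = 27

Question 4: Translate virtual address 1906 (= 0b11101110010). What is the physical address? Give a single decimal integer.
vaddr = 1906 = 0b11101110010
Split: l1_idx=7, l2_idx=3, offset=18
L1[7] = 3
L2[3][3] = 22
paddr = 22 * 32 + 18 = 722

Answer: 722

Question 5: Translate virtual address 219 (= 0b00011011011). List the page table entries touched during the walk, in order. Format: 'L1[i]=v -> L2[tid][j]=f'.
vaddr = 219 = 0b00011011011
Split: l1_idx=0, l2_idx=6, offset=27

Answer: L1[0]=2 -> L2[2][6]=33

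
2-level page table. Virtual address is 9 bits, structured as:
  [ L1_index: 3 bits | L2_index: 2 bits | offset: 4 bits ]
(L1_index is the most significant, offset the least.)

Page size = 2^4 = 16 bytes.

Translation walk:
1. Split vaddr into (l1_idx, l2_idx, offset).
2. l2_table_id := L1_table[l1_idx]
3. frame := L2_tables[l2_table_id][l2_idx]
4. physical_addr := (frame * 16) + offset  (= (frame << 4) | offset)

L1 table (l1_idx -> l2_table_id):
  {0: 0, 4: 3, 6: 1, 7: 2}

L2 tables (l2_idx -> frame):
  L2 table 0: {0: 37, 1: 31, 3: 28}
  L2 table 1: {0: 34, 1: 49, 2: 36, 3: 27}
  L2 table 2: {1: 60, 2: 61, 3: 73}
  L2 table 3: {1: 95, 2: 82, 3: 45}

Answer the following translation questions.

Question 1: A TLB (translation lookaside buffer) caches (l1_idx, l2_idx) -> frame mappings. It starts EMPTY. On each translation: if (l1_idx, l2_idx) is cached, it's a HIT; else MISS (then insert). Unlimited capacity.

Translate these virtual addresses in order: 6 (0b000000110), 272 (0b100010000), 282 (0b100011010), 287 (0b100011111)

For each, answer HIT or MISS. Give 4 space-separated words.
Answer: MISS MISS HIT HIT

Derivation:
vaddr=6: (0,0) not in TLB -> MISS, insert
vaddr=272: (4,1) not in TLB -> MISS, insert
vaddr=282: (4,1) in TLB -> HIT
vaddr=287: (4,1) in TLB -> HIT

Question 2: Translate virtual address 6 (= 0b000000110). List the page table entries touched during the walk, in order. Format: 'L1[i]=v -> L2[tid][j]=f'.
vaddr = 6 = 0b000000110
Split: l1_idx=0, l2_idx=0, offset=6

Answer: L1[0]=0 -> L2[0][0]=37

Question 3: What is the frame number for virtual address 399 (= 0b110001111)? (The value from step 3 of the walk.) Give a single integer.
vaddr = 399: l1_idx=6, l2_idx=0
L1[6] = 1; L2[1][0] = 34

Answer: 34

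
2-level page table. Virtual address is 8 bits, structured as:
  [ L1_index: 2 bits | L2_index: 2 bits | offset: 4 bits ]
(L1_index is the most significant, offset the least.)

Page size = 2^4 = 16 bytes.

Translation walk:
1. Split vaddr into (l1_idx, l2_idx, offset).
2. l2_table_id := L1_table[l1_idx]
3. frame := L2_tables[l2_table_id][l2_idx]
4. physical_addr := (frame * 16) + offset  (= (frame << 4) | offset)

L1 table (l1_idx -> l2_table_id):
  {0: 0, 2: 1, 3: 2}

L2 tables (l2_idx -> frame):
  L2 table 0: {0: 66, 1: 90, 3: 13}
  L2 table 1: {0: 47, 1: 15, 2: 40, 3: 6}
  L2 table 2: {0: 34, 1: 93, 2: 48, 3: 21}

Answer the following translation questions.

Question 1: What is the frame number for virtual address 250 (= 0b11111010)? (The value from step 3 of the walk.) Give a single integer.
Answer: 21

Derivation:
vaddr = 250: l1_idx=3, l2_idx=3
L1[3] = 2; L2[2][3] = 21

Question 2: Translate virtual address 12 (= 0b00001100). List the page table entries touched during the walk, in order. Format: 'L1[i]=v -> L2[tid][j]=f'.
vaddr = 12 = 0b00001100
Split: l1_idx=0, l2_idx=0, offset=12

Answer: L1[0]=0 -> L2[0][0]=66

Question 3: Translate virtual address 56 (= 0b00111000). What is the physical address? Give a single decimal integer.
vaddr = 56 = 0b00111000
Split: l1_idx=0, l2_idx=3, offset=8
L1[0] = 0
L2[0][3] = 13
paddr = 13 * 16 + 8 = 216

Answer: 216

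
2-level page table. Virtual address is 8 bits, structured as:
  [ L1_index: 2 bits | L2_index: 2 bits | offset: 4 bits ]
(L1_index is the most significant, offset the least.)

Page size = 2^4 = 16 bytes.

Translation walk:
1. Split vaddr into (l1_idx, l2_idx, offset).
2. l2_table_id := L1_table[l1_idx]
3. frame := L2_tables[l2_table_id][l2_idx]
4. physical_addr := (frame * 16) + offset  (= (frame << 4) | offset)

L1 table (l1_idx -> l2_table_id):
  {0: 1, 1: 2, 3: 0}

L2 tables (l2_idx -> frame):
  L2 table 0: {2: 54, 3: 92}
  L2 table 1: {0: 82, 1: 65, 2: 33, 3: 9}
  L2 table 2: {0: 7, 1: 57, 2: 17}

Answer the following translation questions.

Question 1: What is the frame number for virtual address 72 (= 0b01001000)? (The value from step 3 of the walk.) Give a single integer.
vaddr = 72: l1_idx=1, l2_idx=0
L1[1] = 2; L2[2][0] = 7

Answer: 7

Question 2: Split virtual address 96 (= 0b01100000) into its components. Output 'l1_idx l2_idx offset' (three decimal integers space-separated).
Answer: 1 2 0

Derivation:
vaddr = 96 = 0b01100000
  top 2 bits -> l1_idx = 1
  next 2 bits -> l2_idx = 2
  bottom 4 bits -> offset = 0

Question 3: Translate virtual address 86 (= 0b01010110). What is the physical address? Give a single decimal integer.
Answer: 918

Derivation:
vaddr = 86 = 0b01010110
Split: l1_idx=1, l2_idx=1, offset=6
L1[1] = 2
L2[2][1] = 57
paddr = 57 * 16 + 6 = 918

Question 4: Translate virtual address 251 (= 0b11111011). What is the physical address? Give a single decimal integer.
Answer: 1483

Derivation:
vaddr = 251 = 0b11111011
Split: l1_idx=3, l2_idx=3, offset=11
L1[3] = 0
L2[0][3] = 92
paddr = 92 * 16 + 11 = 1483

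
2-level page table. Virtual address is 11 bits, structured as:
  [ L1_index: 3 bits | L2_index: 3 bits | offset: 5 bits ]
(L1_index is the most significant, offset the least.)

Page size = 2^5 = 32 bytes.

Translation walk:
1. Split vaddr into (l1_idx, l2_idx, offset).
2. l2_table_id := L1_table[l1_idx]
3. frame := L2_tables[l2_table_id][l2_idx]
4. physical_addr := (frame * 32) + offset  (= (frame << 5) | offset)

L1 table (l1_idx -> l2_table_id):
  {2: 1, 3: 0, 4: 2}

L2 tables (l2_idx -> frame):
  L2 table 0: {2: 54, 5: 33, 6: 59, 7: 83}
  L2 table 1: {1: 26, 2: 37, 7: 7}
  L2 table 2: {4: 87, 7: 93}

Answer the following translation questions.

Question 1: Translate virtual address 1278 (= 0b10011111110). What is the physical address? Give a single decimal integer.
vaddr = 1278 = 0b10011111110
Split: l1_idx=4, l2_idx=7, offset=30
L1[4] = 2
L2[2][7] = 93
paddr = 93 * 32 + 30 = 3006

Answer: 3006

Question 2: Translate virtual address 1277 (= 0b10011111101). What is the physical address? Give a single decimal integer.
Answer: 3005

Derivation:
vaddr = 1277 = 0b10011111101
Split: l1_idx=4, l2_idx=7, offset=29
L1[4] = 2
L2[2][7] = 93
paddr = 93 * 32 + 29 = 3005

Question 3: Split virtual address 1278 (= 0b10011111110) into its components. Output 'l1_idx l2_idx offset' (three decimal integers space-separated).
vaddr = 1278 = 0b10011111110
  top 3 bits -> l1_idx = 4
  next 3 bits -> l2_idx = 7
  bottom 5 bits -> offset = 30

Answer: 4 7 30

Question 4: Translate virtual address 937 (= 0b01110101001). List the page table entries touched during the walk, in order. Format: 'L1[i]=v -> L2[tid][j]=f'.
vaddr = 937 = 0b01110101001
Split: l1_idx=3, l2_idx=5, offset=9

Answer: L1[3]=0 -> L2[0][5]=33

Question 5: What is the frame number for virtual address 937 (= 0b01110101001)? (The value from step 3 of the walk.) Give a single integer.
vaddr = 937: l1_idx=3, l2_idx=5
L1[3] = 0; L2[0][5] = 33

Answer: 33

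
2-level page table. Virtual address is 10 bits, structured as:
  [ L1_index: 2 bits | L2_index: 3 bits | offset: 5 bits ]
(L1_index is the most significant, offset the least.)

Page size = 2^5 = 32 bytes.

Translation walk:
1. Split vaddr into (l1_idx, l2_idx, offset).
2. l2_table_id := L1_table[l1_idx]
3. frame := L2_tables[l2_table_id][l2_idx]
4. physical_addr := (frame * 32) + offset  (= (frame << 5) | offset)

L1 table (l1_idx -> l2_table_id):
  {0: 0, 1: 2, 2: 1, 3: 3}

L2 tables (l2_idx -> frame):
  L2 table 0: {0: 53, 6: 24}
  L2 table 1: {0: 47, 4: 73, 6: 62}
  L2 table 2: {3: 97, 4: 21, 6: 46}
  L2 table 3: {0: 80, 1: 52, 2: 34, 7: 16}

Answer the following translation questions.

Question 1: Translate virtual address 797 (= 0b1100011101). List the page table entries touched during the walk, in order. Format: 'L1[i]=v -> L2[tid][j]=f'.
vaddr = 797 = 0b1100011101
Split: l1_idx=3, l2_idx=0, offset=29

Answer: L1[3]=3 -> L2[3][0]=80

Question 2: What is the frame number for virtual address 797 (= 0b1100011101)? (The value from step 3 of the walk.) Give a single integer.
Answer: 80

Derivation:
vaddr = 797: l1_idx=3, l2_idx=0
L1[3] = 3; L2[3][0] = 80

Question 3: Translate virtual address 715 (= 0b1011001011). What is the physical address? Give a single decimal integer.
vaddr = 715 = 0b1011001011
Split: l1_idx=2, l2_idx=6, offset=11
L1[2] = 1
L2[1][6] = 62
paddr = 62 * 32 + 11 = 1995

Answer: 1995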